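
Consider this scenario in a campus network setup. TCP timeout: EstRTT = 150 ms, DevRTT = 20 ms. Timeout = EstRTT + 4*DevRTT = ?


Given: EstRTT = 150 ms, DevRTT = 20 ms
Timeout = EstRTT + 4 * DevRTT
4 * DevRTT = 4 * 20 = 80
Timeout = 150 + 80 = 230 ms

230


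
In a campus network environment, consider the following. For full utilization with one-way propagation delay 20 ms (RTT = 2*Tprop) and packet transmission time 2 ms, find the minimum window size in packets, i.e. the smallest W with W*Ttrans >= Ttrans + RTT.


Given: Ttrans = 2 ms, RTT = 40 ms (= 2 * Tprop, Tprop = 20 ms)
Time until first ACK returns = Ttrans + RTT = 2 + 40 = 42 ms
Need W * Ttrans >= Ttrans + RTT  ->  W >= (Ttrans + RTT) / Ttrans
(Ttrans + RTT) / Ttrans = 42 / 2 = 21
W_min = ceil(21) = 21

21


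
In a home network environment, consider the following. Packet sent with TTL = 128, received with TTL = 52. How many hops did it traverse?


Given: initial TTL = 128, received TTL = 52
Hops = initial TTL - received TTL
Hops = 128 - 52 = 76

76


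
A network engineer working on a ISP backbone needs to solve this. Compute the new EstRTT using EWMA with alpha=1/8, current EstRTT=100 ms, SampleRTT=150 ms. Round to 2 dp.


Given: EstRTT = 100 ms, SampleRTT = 150 ms, alpha = 1/8
New EstRTT = (1 - alpha) * EstRTT + alpha * SampleRTT
(7/8) * 100 = 87.5
(1/8) * 150 = 18.75
New EstRTT = 87.5 + 18.75 = 106.25 ms -> 106.25 ms (2 dp)

106.25


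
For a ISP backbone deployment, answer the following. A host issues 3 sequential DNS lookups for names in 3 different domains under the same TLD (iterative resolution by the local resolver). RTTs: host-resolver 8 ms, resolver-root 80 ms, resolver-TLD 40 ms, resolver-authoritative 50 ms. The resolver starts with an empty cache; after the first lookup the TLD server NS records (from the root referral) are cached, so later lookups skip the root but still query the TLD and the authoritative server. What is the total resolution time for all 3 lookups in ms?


Lookup 1 (cold cache): local + root + TLD + auth = 8 + 80 + 40 + 50 = 178 ms
Lookups 2..3 (TLD NS cached -> skip root; new domain -> still ask TLD and auth): local + TLD + auth = 8 + 40 + 50 = 98 ms each
Remaining 2 lookups: 2 * 98 = 196 ms
Total = 178 + 196 = 374 ms

374


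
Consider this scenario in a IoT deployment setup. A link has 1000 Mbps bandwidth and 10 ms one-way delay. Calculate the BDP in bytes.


Given: bandwidth = 1000 Mbps, delay = 10 ms
BDP in bits = 1000 * 10^6 * 10 / 1000
BDP in bits = 10000000
BDP in bytes = 10000000 / 8 = 1250000

1250000


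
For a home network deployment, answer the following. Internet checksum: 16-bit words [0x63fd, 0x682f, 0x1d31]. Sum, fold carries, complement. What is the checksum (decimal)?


Given words: [0x63fd, 0x682f, 0x1d31]
Step 1: Sum all words
Raw sum = 25597 + 26671 + 7473 = 59741
One's complement = ~59741 & 0xFFFF = 5794

5794


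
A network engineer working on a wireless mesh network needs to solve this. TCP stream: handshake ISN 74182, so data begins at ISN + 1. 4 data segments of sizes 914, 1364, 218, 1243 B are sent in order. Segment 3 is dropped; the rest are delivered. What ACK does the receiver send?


SYN uses sequence number 74182; first data byte = ISN + 1 = 74183.
Segment 1: SEQ = 74183, len = 914 B, covers [74183, 75096]
Segment 2: SEQ = 75097, len = 1364 B, covers [75097, 76460]
Segment 3: SEQ = 76461, len = 218 B, covers [76461, 76678] [LOST]
Segment 4: SEQ = 76679, len = 1243 B, covers [76679, 77921]
In-order data received: bytes [74183, 76460] (segments 1..2).
Segment 3 missing -> gap begins at byte 76461; later segments buffered out of order.
Cumulative ACK = next expected in-order byte = 74183 + 914 + 1364 = 76461

76461


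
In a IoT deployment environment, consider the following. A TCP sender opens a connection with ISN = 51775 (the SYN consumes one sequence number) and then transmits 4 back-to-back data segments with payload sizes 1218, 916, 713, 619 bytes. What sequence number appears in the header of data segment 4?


The SYN occupies sequence number ISN = 51775, so the first data byte is ISN + 1 = 51776.
SEQ of data segment i = (ISN + 1) + sum of payload sizes of segments 1..i-1.
Segment 1: SEQ = 51776, payload = 1218 bytes
Segment 2: SEQ = 52994, payload = 916 bytes
Segment 3: SEQ = 53910, payload = 713 bytes
Segment 4: SEQ = 54623, payload = 619 bytes
SEQ of segment 4 = 51776 + 1218 + 916 + 713 = 54623

54623


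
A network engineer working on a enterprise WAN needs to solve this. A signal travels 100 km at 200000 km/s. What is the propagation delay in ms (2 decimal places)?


Given: distance = 100 km, speed = 200000 km/s
Delay = distance / speed = 100 / 200000 seconds
Delay in ms = 100 * 1000 / 200000
Delay = 0.5000 ms
Rounded to 2 dp = 0.50 ms

0.50


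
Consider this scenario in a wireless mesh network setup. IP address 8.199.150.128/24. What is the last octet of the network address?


Given: IP = 8.199.150.128, prefix = /24
Subnet mask = 255.255.255.0
Last octet of IP: 128
Last octet of mask: 0
Network last octet = 128 AND 0 = 0

0


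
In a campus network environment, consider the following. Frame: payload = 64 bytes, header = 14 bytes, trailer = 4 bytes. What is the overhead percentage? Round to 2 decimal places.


Given: payload = 64 B, header = 14 B, trailer = 4 B
Overhead bytes = header + trailer = 14 + 4 = 18
Total frame = payload + overhead = 64 + 18 = 82
Overhead % = 18 / 82 * 100 = 21.9512% -> 21.95% (2 dp)

21.95


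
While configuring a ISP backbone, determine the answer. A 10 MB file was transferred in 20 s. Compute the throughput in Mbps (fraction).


Given: file = 10 MB, time = 20 s
File in Mb = 10 * 8 = 80 Mb
Throughput = 80 / 20 Mbps
Throughput = 4 Mbps

4


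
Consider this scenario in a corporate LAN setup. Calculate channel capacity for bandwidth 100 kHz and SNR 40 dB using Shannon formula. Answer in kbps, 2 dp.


Given: B = 100 kHz, SNR = 40 dB
SNR linear = 10^(40/10) = 10000
1 + SNR = 10001
log2(10001) = 13.2878566418
C = 100 * 1000 * 13.2878566418 = 1328785.6642 bps
C = 1328.785664 kbps -> 1328.79 kbps (2 dp)

1328.79


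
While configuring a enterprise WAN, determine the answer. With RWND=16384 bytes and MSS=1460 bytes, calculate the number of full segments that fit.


Given: RWND = 16384 bytes, MSS = 1460 bytes
Full segments = floor(RWND / MSS)
Full segments = floor(16384 / 1460)
Full segments = floor(11.2219) = 11

11


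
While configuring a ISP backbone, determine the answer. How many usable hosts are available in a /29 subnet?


Given: subnet mask /29
Host bits = 32 - 29 = 3
Total addresses = 2^3 = 8
Usable hosts = 8 - 2 (network + broadcast) = 6

6


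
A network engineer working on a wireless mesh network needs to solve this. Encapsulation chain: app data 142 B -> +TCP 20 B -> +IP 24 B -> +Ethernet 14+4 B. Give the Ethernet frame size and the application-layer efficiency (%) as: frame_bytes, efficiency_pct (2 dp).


TCP segment = 142 + 20 = 162 B
IP packet = 162 + 24 = 186 B
Ethernet frame = 186 + 14 + 4 = 204 B
Efficiency = app / frame = 142 / 204 = 0.696078 = 69.6078% -> 69.61% (2 dp)

204, 69.61


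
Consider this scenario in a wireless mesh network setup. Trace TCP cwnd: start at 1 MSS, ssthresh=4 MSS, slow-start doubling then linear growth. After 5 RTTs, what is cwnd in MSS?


RTT 0: cwnd = 1 MSS (initial)
RTT 1: cwnd = 2 MSS (slow start, doubled)
RTT 2: cwnd = 4 MSS (slow start, doubled)
RTT 3: cwnd = 5 MSS (congestion avoidance, +1)
RTT 4: cwnd = 6 MSS (congestion avoidance, +1)
RTT 5: cwnd = 7 MSS (congestion avoidance, +1)

7


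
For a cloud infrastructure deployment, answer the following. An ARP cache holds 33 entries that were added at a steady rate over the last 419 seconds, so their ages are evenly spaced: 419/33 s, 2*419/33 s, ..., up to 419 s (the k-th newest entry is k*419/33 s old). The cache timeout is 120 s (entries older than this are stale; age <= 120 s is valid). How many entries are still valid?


Ages are k * 419/33 s for k = 1..33 (spacing = 12.6970 s).
Entry k is valid iff k * 419/33 <= 120 iff k <= 33 * 120 / 419 = 9.4511
n_valid = floor(9.4511) = 9
(n_stale = 33 - 9 = 24)

9


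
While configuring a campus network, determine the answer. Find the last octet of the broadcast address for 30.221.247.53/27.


Given: IP = 30.221.247.53, prefix = /27
Host bits = 32 - 27 = 5
Network last octet = 53 AND mask = 32
Host part size = 2^5 - 1 = 31
Broadcast last octet = 32 OR 31 = 63

63


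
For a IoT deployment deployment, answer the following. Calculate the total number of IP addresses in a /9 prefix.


Given: CIDR prefix /9
Host bits = 32 - 9 = 23
Total addresses = 2^23 = 8388608

8388608


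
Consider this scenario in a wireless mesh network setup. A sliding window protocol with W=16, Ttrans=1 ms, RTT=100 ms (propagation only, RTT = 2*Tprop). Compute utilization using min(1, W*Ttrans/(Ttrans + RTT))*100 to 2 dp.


Given: W = 16, Ttrans = 1 ms, RTT = 100 ms (= 2 * Tprop, Tprop = 50 ms)
Cycle time = Ttrans + RTT = 1 + 100 = 101 ms (first packet sent until its ACK returns)
W * Ttrans = 16 * 1 = 16 ms of sending per cycle
W * Ttrans / (Ttrans + RTT) = 16 / 101 = 0.158416
U = min(1, 0.158416) = 0.158416
U% = 15.84%

15.84


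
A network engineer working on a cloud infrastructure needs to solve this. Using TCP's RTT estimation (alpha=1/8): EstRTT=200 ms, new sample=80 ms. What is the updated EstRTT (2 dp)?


Given: EstRTT = 200 ms, SampleRTT = 80 ms, alpha = 1/8
New EstRTT = (1 - alpha) * EstRTT + alpha * SampleRTT
(7/8) * 200 = 175
(1/8) * 80 = 10
New EstRTT = 175 + 10 = 185 ms -> 185.00 ms (2 dp)

185.00


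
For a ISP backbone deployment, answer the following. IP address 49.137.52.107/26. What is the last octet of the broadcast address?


Given: IP = 49.137.52.107, prefix = /26
Host bits = 32 - 26 = 6
Network last octet = 107 AND mask = 64
Host part size = 2^6 - 1 = 63
Broadcast last octet = 64 OR 63 = 127

127


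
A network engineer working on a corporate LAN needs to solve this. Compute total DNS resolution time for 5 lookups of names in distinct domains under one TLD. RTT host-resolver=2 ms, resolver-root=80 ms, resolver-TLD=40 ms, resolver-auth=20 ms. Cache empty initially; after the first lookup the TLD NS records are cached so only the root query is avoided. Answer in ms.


Lookup 1 (cold cache): local + root + TLD + auth = 2 + 80 + 40 + 20 = 142 ms
Lookups 2..5 (TLD NS cached -> skip root; new domain -> still ask TLD and auth): local + TLD + auth = 2 + 40 + 20 = 62 ms each
Remaining 4 lookups: 4 * 62 = 248 ms
Total = 142 + 248 = 390 ms

390


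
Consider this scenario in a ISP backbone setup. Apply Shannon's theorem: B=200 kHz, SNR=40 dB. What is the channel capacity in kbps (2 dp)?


Given: B = 200 kHz, SNR = 40 dB
SNR linear = 10^(40/10) = 10000
1 + SNR = 10001
log2(10001) = 13.2878566418
C = 200 * 1000 * 13.2878566418 = 2657571.3284 bps
C = 2657.571328 kbps -> 2657.57 kbps (2 dp)

2657.57


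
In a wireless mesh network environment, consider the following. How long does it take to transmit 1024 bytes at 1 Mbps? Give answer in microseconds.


Given: packet = 1024 bytes, bandwidth = 1 Mbps
Packet in bits = 1024 * 8 = 8192 bits
Bandwidth = 1 * 10^6 = 1000000 bps
Time = 8192 / 1000000 seconds
Time in us = 8192 * 10^6 / 1000000 = 8192

8192


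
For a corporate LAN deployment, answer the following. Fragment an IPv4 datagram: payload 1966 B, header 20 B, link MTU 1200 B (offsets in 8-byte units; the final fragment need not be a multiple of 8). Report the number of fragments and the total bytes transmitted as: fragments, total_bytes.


Max data per non-final fragment = floor((MTU - header)/8)*8 = floor((1200 - 20)/8)*8 = floor(1180/8)*8 = 1176 B
Final fragment needs no 8-byte alignment: it can carry up to MTU - header = 1180 B
Non-final fragments needed = ceil((payload - 1180) / 1176) = ceil(786/1176) = ceil(0.6684) = 1
Number of fragments = 1 + 1 = 2
Fragment sizes (data): 1 * 1176 B + 790 B (last, 790 <= 1180 OK)
Total bytes sent = payload + n_frags * header = 1966 + 2*20 = 1966 + 40 = 2006 B

2, 2006


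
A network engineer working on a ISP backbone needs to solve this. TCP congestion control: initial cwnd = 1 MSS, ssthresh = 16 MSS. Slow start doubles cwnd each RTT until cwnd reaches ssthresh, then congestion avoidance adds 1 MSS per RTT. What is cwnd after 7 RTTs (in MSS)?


RTT 0: cwnd = 1 MSS (initial)
RTT 1: cwnd = 2 MSS (slow start, doubled)
RTT 2: cwnd = 4 MSS (slow start, doubled)
RTT 3: cwnd = 8 MSS (slow start, doubled)
RTT 4: cwnd = 16 MSS (slow start, doubled)
RTT 5: cwnd = 17 MSS (congestion avoidance, +1)
RTT 6: cwnd = 18 MSS (congestion avoidance, +1)
RTT 7: cwnd = 19 MSS (congestion avoidance, +1)

19


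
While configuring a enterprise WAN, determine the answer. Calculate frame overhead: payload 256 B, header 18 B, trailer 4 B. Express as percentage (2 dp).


Given: payload = 256 B, header = 18 B, trailer = 4 B
Overhead bytes = header + trailer = 18 + 4 = 22
Total frame = payload + overhead = 256 + 22 = 278
Overhead % = 22 / 278 * 100 = 7.9137% -> 7.91% (2 dp)

7.91


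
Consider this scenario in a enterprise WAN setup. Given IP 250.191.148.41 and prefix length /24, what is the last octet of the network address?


Given: IP = 250.191.148.41, prefix = /24
Subnet mask = 255.255.255.0
Last octet of IP: 41
Last octet of mask: 0
Network last octet = 41 AND 0 = 0

0


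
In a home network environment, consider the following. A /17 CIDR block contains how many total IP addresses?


Given: CIDR prefix /17
Host bits = 32 - 17 = 15
Total addresses = 2^15 = 32768

32768


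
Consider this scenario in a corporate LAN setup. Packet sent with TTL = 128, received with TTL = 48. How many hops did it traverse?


Given: initial TTL = 128, received TTL = 48
Hops = initial TTL - received TTL
Hops = 128 - 48 = 80

80


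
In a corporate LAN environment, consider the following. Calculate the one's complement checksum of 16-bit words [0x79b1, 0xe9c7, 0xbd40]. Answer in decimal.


Given words: [0x79b1, 0xe9c7, 0xbd40]
Step 1: Sum all words
Raw sum = 31153 + 59847 + 48448 = 139448
Step 2: Fold carry: (8376 + 2) = 8378
One's complement = ~8378 & 0xFFFF = 57157

57157


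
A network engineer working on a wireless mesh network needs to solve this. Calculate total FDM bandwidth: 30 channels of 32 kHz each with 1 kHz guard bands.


Given: 30 channels, 32 kHz each, guard = 1 kHz
Channel bandwidth = 30 * 32 = 960 kHz
Guard bands = 29 gaps * 1 kHz = 29 kHz
Total = 960 + 29 = 989 kHz

989


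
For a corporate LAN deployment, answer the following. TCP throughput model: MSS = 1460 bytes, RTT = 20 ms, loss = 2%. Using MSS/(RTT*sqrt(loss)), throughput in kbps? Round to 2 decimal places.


Given: MSS = 1460 bytes, RTT = 20 ms, loss = 2%
RTT in seconds = 20 / 1000 = 0.02
Loss rate = 2% = 0.02
sqrt(loss) = sqrt(0.02) = 0.141421356237
Throughput (bytes/s) = 1460 / (0.02 * 0.141421356237) = 516187.9503
Throughput (kbps) = 516187.9503 * 8 / 1000 = 4129.503602 -> 4129.50 kbps (2 dp)

4129.50


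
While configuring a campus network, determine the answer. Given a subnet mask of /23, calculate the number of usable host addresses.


Given: subnet mask /23
Host bits = 32 - 23 = 9
Total addresses = 2^9 = 512
Usable hosts = 512 - 2 (network + broadcast) = 510

510


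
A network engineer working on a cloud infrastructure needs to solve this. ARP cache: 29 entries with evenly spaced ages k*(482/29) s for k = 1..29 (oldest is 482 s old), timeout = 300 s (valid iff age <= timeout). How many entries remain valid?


Ages are k * 482/29 s for k = 1..29 (spacing = 16.6207 s).
Entry k is valid iff k * 482/29 <= 300 iff k <= 29 * 300 / 482 = 18.0498
n_valid = floor(18.0498) = 18
(n_stale = 29 - 18 = 11)

18


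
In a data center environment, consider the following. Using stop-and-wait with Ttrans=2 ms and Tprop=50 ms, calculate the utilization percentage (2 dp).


Given: Ttrans = 2 ms, Tprop = 50 ms
RTT = 2 * Tprop = 2 * 50 = 100 ms
U = Ttrans / (Ttrans + RTT)
U = 2 / (2 + 100)
U = 2 / 102 = 0.019608
U% = 1.96%

1.96


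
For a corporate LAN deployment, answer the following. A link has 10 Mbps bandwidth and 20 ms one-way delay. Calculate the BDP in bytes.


Given: bandwidth = 10 Mbps, delay = 20 ms
BDP in bits = 10 * 10^6 * 20 / 1000
BDP in bits = 200000
BDP in bytes = 200000 / 8 = 25000

25000


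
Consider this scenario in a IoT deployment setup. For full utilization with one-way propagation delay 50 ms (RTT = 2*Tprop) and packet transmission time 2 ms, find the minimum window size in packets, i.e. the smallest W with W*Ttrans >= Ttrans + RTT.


Given: Ttrans = 2 ms, RTT = 100 ms (= 2 * Tprop, Tprop = 50 ms)
Time until first ACK returns = Ttrans + RTT = 2 + 100 = 102 ms
Need W * Ttrans >= Ttrans + RTT  ->  W >= (Ttrans + RTT) / Ttrans
(Ttrans + RTT) / Ttrans = 102 / 2 = 51
W_min = ceil(51) = 51

51


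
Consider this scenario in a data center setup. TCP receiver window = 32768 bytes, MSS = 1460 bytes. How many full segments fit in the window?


Given: RWND = 32768 bytes, MSS = 1460 bytes
Full segments = floor(RWND / MSS)
Full segments = floor(32768 / 1460)
Full segments = floor(22.4438) = 22

22


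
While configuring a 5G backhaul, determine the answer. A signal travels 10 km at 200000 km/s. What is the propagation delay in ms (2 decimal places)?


Given: distance = 10 km, speed = 200000 km/s
Delay = distance / speed = 10 / 200000 seconds
Delay in ms = 10 * 1000 / 200000
Delay = 0.0500 ms
Rounded to 2 dp = 0.05 ms

0.05


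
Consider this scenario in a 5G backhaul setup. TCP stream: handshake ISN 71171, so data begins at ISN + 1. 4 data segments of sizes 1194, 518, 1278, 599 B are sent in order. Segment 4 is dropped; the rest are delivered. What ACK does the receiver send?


SYN uses sequence number 71171; first data byte = ISN + 1 = 71172.
Segment 1: SEQ = 71172, len = 1194 B, covers [71172, 72365]
Segment 2: SEQ = 72366, len = 518 B, covers [72366, 72883]
Segment 3: SEQ = 72884, len = 1278 B, covers [72884, 74161]
Segment 4: SEQ = 74162, len = 599 B, covers [74162, 74760] [LOST]
In-order data received: bytes [71172, 74161] (segments 1..3).
Segment 4 missing -> gap begins at byte 74162.
Cumulative ACK = next expected in-order byte = 71172 + 1194 + 518 + 1278 = 74162

74162


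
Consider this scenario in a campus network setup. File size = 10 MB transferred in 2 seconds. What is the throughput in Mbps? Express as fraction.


Given: file = 10 MB, time = 2 s
File in Mb = 10 * 8 = 80 Mb
Throughput = 80 / 2 Mbps
Throughput = 40 Mbps

40


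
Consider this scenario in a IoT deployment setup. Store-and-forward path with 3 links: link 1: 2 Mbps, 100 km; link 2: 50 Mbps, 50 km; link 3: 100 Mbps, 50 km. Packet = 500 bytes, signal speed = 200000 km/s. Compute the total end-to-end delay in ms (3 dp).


Packet = 500 bytes = 4000 bits. Store-and-forward: sum (t_trans + t_prop) per link.
Link 1: t_trans = 4000/(2*10^6) s = 2.0000 ms; t_prop = 100/200000 s = 0.5000 ms; subtotal = 2.5000 ms
Link 2: t_trans = 4000/(50*10^6) s = 0.0800 ms; t_prop = 50/200000 s = 0.2500 ms; subtotal = 0.3300 ms
Link 3: t_trans = 4000/(100*10^6) s = 0.0400 ms; t_prop = 50/200000 s = 0.2500 ms; subtotal = 0.2900 ms
End-to-end = 2.5000 + 0.3300 + 0.2900 = 3.1200 ms -> 3.120 ms (3 dp)

3.120


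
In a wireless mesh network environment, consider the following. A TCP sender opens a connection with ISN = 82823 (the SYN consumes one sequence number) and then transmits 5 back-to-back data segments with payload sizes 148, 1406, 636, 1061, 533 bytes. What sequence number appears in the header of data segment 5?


The SYN occupies sequence number ISN = 82823, so the first data byte is ISN + 1 = 82824.
SEQ of data segment i = (ISN + 1) + sum of payload sizes of segments 1..i-1.
Segment 1: SEQ = 82824, payload = 148 bytes
Segment 2: SEQ = 82972, payload = 1406 bytes
Segment 3: SEQ = 84378, payload = 636 bytes
Segment 4: SEQ = 85014, payload = 1061 bytes
Segment 5: SEQ = 86075, payload = 533 bytes
SEQ of segment 5 = 82824 + 148 + 1406 + 636 + 1061 = 86075

86075


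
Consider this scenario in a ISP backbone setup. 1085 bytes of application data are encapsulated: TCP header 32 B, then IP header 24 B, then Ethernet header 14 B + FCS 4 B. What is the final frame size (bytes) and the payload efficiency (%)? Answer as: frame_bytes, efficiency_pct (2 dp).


TCP segment = 1085 + 32 = 1117 B
IP packet = 1117 + 24 = 1141 B
Ethernet frame = 1141 + 14 + 4 = 1159 B
Efficiency = app / frame = 1085 / 1159 = 0.936152 = 93.6152% -> 93.62% (2 dp)

1159, 93.62


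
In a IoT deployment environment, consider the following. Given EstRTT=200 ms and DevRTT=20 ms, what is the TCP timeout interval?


Given: EstRTT = 200 ms, DevRTT = 20 ms
Timeout = EstRTT + 4 * DevRTT
4 * DevRTT = 4 * 20 = 80
Timeout = 200 + 80 = 280 ms

280


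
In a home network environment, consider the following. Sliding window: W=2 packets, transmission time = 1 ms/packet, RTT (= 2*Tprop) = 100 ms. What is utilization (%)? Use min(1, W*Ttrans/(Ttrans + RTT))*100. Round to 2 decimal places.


Given: W = 2, Ttrans = 1 ms, RTT = 100 ms (= 2 * Tprop, Tprop = 50 ms)
Cycle time = Ttrans + RTT = 1 + 100 = 101 ms (first packet sent until its ACK returns)
W * Ttrans = 2 * 1 = 2 ms of sending per cycle
W * Ttrans / (Ttrans + RTT) = 2 / 101 = 0.019802
U = min(1, 0.019802) = 0.019802
U% = 1.98%

1.98


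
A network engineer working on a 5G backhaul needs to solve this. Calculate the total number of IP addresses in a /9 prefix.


Given: CIDR prefix /9
Host bits = 32 - 9 = 23
Total addresses = 2^23 = 8388608

8388608


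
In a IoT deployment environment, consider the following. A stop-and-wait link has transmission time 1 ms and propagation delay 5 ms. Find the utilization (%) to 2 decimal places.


Given: Ttrans = 1 ms, Tprop = 5 ms
RTT = 2 * Tprop = 2 * 5 = 10 ms
U = Ttrans / (Ttrans + RTT)
U = 1 / (1 + 10)
U = 1 / 11 = 0.090909
U% = 9.09%

9.09


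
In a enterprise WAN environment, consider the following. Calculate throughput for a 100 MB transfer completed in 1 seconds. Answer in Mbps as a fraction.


Given: file = 100 MB, time = 1 s
File in Mb = 100 * 8 = 800 Mb
Throughput = 800 / 1 Mbps
Throughput = 800 Mbps

800


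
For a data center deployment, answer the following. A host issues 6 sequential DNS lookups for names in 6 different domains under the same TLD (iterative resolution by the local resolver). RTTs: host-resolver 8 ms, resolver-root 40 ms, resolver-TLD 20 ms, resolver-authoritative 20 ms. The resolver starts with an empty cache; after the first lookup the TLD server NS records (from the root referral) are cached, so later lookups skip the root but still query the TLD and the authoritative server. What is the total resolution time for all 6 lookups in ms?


Lookup 1 (cold cache): local + root + TLD + auth = 8 + 40 + 20 + 20 = 88 ms
Lookups 2..6 (TLD NS cached -> skip root; new domain -> still ask TLD and auth): local + TLD + auth = 8 + 20 + 20 = 48 ms each
Remaining 5 lookups: 5 * 48 = 240 ms
Total = 88 + 240 = 328 ms

328


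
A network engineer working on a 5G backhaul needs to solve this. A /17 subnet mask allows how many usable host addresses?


Given: subnet mask /17
Host bits = 32 - 17 = 15
Total addresses = 2^15 = 32768
Usable hosts = 32768 - 2 (network + broadcast) = 32766

32766


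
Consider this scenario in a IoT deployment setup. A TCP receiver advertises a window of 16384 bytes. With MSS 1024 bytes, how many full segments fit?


Given: RWND = 16384 bytes, MSS = 1024 bytes
Full segments = floor(RWND / MSS)
Full segments = floor(16384 / 1024)
Full segments = floor(16.0) = 16

16


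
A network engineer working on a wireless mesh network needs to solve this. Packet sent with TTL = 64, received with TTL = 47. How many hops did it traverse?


Given: initial TTL = 64, received TTL = 47
Hops = initial TTL - received TTL
Hops = 64 - 47 = 17

17


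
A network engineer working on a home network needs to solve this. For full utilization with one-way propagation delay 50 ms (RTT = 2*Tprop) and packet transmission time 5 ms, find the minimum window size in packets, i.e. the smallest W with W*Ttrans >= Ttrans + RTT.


Given: Ttrans = 5 ms, RTT = 100 ms (= 2 * Tprop, Tprop = 50 ms)
Time until first ACK returns = Ttrans + RTT = 5 + 100 = 105 ms
Need W * Ttrans >= Ttrans + RTT  ->  W >= (Ttrans + RTT) / Ttrans
(Ttrans + RTT) / Ttrans = 105 / 5 = 21
W_min = ceil(21) = 21

21


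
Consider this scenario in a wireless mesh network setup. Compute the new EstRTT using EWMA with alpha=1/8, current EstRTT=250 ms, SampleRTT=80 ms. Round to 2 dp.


Given: EstRTT = 250 ms, SampleRTT = 80 ms, alpha = 1/8
New EstRTT = (1 - alpha) * EstRTT + alpha * SampleRTT
(7/8) * 250 = 218.75
(1/8) * 80 = 10
New EstRTT = 218.75 + 10 = 228.75 ms -> 228.75 ms (2 dp)

228.75


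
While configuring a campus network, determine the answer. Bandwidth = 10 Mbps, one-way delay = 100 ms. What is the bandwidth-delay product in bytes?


Given: bandwidth = 10 Mbps, delay = 100 ms
BDP in bits = 10 * 10^6 * 100 / 1000
BDP in bits = 1000000
BDP in bytes = 1000000 / 8 = 125000

125000


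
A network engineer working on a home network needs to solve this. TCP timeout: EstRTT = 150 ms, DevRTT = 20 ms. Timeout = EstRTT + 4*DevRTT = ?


Given: EstRTT = 150 ms, DevRTT = 20 ms
Timeout = EstRTT + 4 * DevRTT
4 * DevRTT = 4 * 20 = 80
Timeout = 150 + 80 = 230 ms

230


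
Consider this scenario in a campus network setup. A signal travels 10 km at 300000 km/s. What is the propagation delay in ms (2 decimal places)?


Given: distance = 10 km, speed = 300000 km/s
Delay = distance / speed = 10 / 300000 seconds
Delay in ms = 10 * 1000 / 300000
Delay = 0.0333 ms
Rounded to 2 dp = 0.03 ms

0.03


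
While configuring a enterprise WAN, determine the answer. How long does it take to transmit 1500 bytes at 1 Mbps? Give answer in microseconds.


Given: packet = 1500 bytes, bandwidth = 1 Mbps
Packet in bits = 1500 * 8 = 12000 bits
Bandwidth = 1 * 10^6 = 1000000 bps
Time = 12000 / 1000000 seconds
Time in us = 12000 * 10^6 / 1000000 = 12000

12000


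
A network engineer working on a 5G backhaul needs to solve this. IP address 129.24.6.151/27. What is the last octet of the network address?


Given: IP = 129.24.6.151, prefix = /27
Subnet mask = 255.255.255.224
Last octet of IP: 151
Last octet of mask: 224
Network last octet = 151 AND 224 = 128

128


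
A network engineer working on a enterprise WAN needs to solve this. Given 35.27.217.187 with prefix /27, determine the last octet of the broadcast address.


Given: IP = 35.27.217.187, prefix = /27
Host bits = 32 - 27 = 5
Network last octet = 187 AND mask = 160
Host part size = 2^5 - 1 = 31
Broadcast last octet = 160 OR 31 = 191

191


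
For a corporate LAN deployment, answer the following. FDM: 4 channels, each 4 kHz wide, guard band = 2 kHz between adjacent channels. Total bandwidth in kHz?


Given: 4 channels, 4 kHz each, guard = 2 kHz
Channel bandwidth = 4 * 4 = 16 kHz
Guard bands = 3 gaps * 2 kHz = 6 kHz
Total = 16 + 6 = 22 kHz

22


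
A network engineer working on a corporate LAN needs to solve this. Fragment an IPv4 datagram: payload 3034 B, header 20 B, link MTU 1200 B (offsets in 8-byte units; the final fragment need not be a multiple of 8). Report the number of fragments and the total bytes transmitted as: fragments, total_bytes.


Max data per non-final fragment = floor((MTU - header)/8)*8 = floor((1200 - 20)/8)*8 = floor(1180/8)*8 = 1176 B
Final fragment needs no 8-byte alignment: it can carry up to MTU - header = 1180 B
Non-final fragments needed = ceil((payload - 1180) / 1176) = ceil(1854/1176) = ceil(1.5765) = 2
Number of fragments = 2 + 1 = 3
Fragment sizes (data): 2 * 1176 B + 682 B (last, 682 <= 1180 OK)
Total bytes sent = payload + n_frags * header = 3034 + 3*20 = 3034 + 60 = 3094 B

3, 3094


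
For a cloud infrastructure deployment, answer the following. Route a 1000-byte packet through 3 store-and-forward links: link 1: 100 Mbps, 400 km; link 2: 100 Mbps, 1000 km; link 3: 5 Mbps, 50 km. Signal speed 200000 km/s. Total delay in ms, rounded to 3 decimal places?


Packet = 1000 bytes = 8000 bits. Store-and-forward: sum (t_trans + t_prop) per link.
Link 1: t_trans = 8000/(100*10^6) s = 0.0800 ms; t_prop = 400/200000 s = 2.0000 ms; subtotal = 2.0800 ms
Link 2: t_trans = 8000/(100*10^6) s = 0.0800 ms; t_prop = 1000/200000 s = 5.0000 ms; subtotal = 5.0800 ms
Link 3: t_trans = 8000/(5*10^6) s = 1.6000 ms; t_prop = 50/200000 s = 0.2500 ms; subtotal = 1.8500 ms
End-to-end = 2.0800 + 5.0800 + 1.8500 = 9.0100 ms -> 9.010 ms (3 dp)

9.010


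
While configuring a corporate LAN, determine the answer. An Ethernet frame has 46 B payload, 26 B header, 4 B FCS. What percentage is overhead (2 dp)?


Given: payload = 46 B, header = 26 B, trailer = 4 B
Overhead bytes = header + trailer = 26 + 4 = 30
Total frame = payload + overhead = 46 + 30 = 76
Overhead % = 30 / 76 * 100 = 39.4737% -> 39.47% (2 dp)

39.47


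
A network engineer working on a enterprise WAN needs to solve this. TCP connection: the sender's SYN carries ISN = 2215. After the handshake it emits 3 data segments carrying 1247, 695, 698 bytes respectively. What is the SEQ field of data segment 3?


The SYN occupies sequence number ISN = 2215, so the first data byte is ISN + 1 = 2216.
SEQ of data segment i = (ISN + 1) + sum of payload sizes of segments 1..i-1.
Segment 1: SEQ = 2216, payload = 1247 bytes
Segment 2: SEQ = 3463, payload = 695 bytes
Segment 3: SEQ = 4158, payload = 698 bytes
SEQ of segment 3 = 2216 + 1247 + 695 = 4158

4158


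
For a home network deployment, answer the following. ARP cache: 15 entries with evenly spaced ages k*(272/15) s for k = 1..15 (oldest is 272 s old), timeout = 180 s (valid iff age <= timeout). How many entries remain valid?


Ages are k * 272/15 s for k = 1..15 (spacing = 18.1333 s).
Entry k is valid iff k * 272/15 <= 180 iff k <= 15 * 180 / 272 = 9.9265
n_valid = floor(9.9265) = 9
(n_stale = 15 - 9 = 6)

9


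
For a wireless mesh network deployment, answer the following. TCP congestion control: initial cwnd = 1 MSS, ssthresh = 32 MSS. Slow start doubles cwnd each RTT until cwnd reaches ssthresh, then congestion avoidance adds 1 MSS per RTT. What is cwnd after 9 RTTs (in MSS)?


RTT 0: cwnd = 1 MSS (initial)
RTT 1: cwnd = 2 MSS (slow start, doubled)
RTT 2: cwnd = 4 MSS (slow start, doubled)
RTT 3: cwnd = 8 MSS (slow start, doubled)
RTT 4: cwnd = 16 MSS (slow start, doubled)
RTT 5: cwnd = 32 MSS (slow start, doubled)
RTT 6: cwnd = 33 MSS (congestion avoidance, +1)
RTT 7: cwnd = 34 MSS (congestion avoidance, +1)
RTT 8: cwnd = 35 MSS (congestion avoidance, +1)
RTT 9: cwnd = 36 MSS (congestion avoidance, +1)

36


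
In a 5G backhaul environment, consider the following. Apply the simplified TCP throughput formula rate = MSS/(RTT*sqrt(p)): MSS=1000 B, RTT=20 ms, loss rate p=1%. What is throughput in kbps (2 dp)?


Given: MSS = 1000 bytes, RTT = 20 ms, loss = 1%
RTT in seconds = 20 / 1000 = 0.02
Loss rate = 1% = 0.01
sqrt(loss) = sqrt(0.01) = 0.1
Throughput (bytes/s) = 1000 / (0.02 * 0.1) = 500000.0000
Throughput (kbps) = 500000.0000 * 8 / 1000 = 4000.000000 -> 4000.00 kbps (2 dp)

4000.00


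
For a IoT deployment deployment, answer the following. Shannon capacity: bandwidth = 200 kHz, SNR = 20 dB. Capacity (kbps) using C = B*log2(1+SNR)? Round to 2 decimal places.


Given: B = 200 kHz, SNR = 20 dB
SNR linear = 10^(20/10) = 100
1 + SNR = 101
log2(101) = 6.6582114828
C = 200 * 1000 * 6.6582114828 = 1331642.2966 bps
C = 1331.642297 kbps -> 1331.64 kbps (2 dp)

1331.64


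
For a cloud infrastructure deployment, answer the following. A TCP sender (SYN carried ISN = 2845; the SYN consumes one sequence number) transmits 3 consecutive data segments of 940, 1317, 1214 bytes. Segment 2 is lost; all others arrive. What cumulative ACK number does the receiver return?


SYN uses sequence number 2845; first data byte = ISN + 1 = 2846.
Segment 1: SEQ = 2846, len = 940 B, covers [2846, 3785]
Segment 2: SEQ = 3786, len = 1317 B, covers [3786, 5102] [LOST]
Segment 3: SEQ = 5103, len = 1214 B, covers [5103, 6316]
In-order data received: bytes [2846, 3785] (segments 1..1).
Segment 2 missing -> gap begins at byte 3786; later segments buffered out of order.
Cumulative ACK = next expected in-order byte = 2846 + 940 = 3786

3786


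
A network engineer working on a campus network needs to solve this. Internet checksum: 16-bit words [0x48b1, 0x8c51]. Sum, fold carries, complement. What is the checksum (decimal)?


Given words: [0x48b1, 0x8c51]
Step 1: Sum all words
Raw sum = 18609 + 35921 = 54530
One's complement = ~54530 & 0xFFFF = 11005

11005


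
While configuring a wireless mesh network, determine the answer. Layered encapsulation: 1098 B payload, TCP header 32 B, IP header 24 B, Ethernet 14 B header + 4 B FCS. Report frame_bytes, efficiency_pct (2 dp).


TCP segment = 1098 + 32 = 1130 B
IP packet = 1130 + 24 = 1154 B
Ethernet frame = 1154 + 14 + 4 = 1172 B
Efficiency = app / frame = 1098 / 1172 = 0.936860 = 93.6860% -> 93.69% (2 dp)

1172, 93.69


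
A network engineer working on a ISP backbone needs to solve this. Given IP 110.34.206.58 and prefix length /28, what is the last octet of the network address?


Given: IP = 110.34.206.58, prefix = /28
Subnet mask = 255.255.255.240
Last octet of IP: 58
Last octet of mask: 240
Network last octet = 58 AND 240 = 48

48


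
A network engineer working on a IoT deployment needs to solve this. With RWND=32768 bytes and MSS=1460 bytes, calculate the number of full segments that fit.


Given: RWND = 32768 bytes, MSS = 1460 bytes
Full segments = floor(RWND / MSS)
Full segments = floor(32768 / 1460)
Full segments = floor(22.4438) = 22

22


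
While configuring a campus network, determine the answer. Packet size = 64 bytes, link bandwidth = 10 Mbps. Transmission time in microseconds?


Given: packet = 64 bytes, bandwidth = 10 Mbps
Packet in bits = 64 * 8 = 512 bits
Bandwidth = 10 * 10^6 = 10000000 bps
Time = 512 / 10000000 seconds
Time in us = 512 * 10^6 / 10000000 = 51.2

51.2


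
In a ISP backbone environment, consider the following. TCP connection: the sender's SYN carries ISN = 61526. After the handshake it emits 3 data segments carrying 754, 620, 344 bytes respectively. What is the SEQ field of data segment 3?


The SYN occupies sequence number ISN = 61526, so the first data byte is ISN + 1 = 61527.
SEQ of data segment i = (ISN + 1) + sum of payload sizes of segments 1..i-1.
Segment 1: SEQ = 61527, payload = 754 bytes
Segment 2: SEQ = 62281, payload = 620 bytes
Segment 3: SEQ = 62901, payload = 344 bytes
SEQ of segment 3 = 61527 + 754 + 620 = 62901

62901


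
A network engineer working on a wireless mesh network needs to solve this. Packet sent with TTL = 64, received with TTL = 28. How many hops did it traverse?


Given: initial TTL = 64, received TTL = 28
Hops = initial TTL - received TTL
Hops = 64 - 28 = 36

36


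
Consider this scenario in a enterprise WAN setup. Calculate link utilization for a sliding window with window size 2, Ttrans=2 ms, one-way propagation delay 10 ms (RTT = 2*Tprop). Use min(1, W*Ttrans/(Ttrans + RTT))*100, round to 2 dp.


Given: W = 2, Ttrans = 2 ms, RTT = 20 ms (= 2 * Tprop, Tprop = 10 ms)
Cycle time = Ttrans + RTT = 2 + 20 = 22 ms (first packet sent until its ACK returns)
W * Ttrans = 2 * 2 = 4 ms of sending per cycle
W * Ttrans / (Ttrans + RTT) = 4 / 22 = 0.181818
U = min(1, 0.181818) = 0.181818
U% = 18.18%

18.18


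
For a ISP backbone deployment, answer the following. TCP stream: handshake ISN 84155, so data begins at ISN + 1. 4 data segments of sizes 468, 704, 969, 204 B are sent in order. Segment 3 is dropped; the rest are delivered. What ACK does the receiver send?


SYN uses sequence number 84155; first data byte = ISN + 1 = 84156.
Segment 1: SEQ = 84156, len = 468 B, covers [84156, 84623]
Segment 2: SEQ = 84624, len = 704 B, covers [84624, 85327]
Segment 3: SEQ = 85328, len = 969 B, covers [85328, 86296] [LOST]
Segment 4: SEQ = 86297, len = 204 B, covers [86297, 86500]
In-order data received: bytes [84156, 85327] (segments 1..2).
Segment 3 missing -> gap begins at byte 85328; later segments buffered out of order.
Cumulative ACK = next expected in-order byte = 84156 + 468 + 704 = 85328

85328


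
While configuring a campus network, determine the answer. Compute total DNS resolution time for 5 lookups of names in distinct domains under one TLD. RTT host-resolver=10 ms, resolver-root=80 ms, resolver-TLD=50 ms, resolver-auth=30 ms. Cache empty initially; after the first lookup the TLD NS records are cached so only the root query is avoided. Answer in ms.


Lookup 1 (cold cache): local + root + TLD + auth = 10 + 80 + 50 + 30 = 170 ms
Lookups 2..5 (TLD NS cached -> skip root; new domain -> still ask TLD and auth): local + TLD + auth = 10 + 50 + 30 = 90 ms each
Remaining 4 lookups: 4 * 90 = 360 ms
Total = 170 + 360 = 530 ms

530


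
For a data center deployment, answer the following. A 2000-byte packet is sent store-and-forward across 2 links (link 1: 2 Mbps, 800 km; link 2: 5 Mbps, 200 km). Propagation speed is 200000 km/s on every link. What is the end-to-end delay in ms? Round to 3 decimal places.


Packet = 2000 bytes = 16000 bits. Store-and-forward: sum (t_trans + t_prop) per link.
Link 1: t_trans = 16000/(2*10^6) s = 8.0000 ms; t_prop = 800/200000 s = 4.0000 ms; subtotal = 12.0000 ms
Link 2: t_trans = 16000/(5*10^6) s = 3.2000 ms; t_prop = 200/200000 s = 1.0000 ms; subtotal = 4.2000 ms
End-to-end = 12.0000 + 4.2000 = 16.2000 ms -> 16.200 ms (3 dp)

16.200


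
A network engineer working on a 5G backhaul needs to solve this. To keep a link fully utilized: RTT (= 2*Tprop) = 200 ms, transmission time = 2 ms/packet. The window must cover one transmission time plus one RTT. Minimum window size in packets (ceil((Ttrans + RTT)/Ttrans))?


Given: Ttrans = 2 ms, RTT = 200 ms (= 2 * Tprop, Tprop = 100 ms)
Time until first ACK returns = Ttrans + RTT = 2 + 200 = 202 ms
Need W * Ttrans >= Ttrans + RTT  ->  W >= (Ttrans + RTT) / Ttrans
(Ttrans + RTT) / Ttrans = 202 / 2 = 101
W_min = ceil(101) = 101

101


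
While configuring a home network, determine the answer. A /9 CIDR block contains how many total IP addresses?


Given: CIDR prefix /9
Host bits = 32 - 9 = 23
Total addresses = 2^23 = 8388608

8388608


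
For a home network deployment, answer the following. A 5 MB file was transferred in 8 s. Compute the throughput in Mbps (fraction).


Given: file = 5 MB, time = 8 s
File in Mb = 5 * 8 = 40 Mb
Throughput = 40 / 8 Mbps
Throughput = 5 Mbps

5


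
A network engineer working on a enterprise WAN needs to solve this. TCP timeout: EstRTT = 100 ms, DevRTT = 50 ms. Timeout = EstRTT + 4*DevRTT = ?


Given: EstRTT = 100 ms, DevRTT = 50 ms
Timeout = EstRTT + 4 * DevRTT
4 * DevRTT = 4 * 50 = 200
Timeout = 100 + 200 = 300 ms

300


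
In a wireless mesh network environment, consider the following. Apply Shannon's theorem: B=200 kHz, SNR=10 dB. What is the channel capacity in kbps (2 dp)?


Given: B = 200 kHz, SNR = 10 dB
SNR linear = 10^(10/10) = 10
1 + SNR = 11
log2(11) = 3.4594316186
C = 200 * 1000 * 3.4594316186 = 691886.3237 bps
C = 691.886324 kbps -> 691.89 kbps (2 dp)

691.89


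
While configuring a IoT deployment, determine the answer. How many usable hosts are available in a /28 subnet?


Given: subnet mask /28
Host bits = 32 - 28 = 4
Total addresses = 2^4 = 16
Usable hosts = 16 - 2 (network + broadcast) = 14

14


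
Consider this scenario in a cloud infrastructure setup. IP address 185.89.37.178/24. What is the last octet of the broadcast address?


Given: IP = 185.89.37.178, prefix = /24
Host bits = 32 - 24 = 8
Network last octet = 178 AND mask = 0
Host part size = 2^8 - 1 = 255
Broadcast last octet = 0 OR 255 = 255

255


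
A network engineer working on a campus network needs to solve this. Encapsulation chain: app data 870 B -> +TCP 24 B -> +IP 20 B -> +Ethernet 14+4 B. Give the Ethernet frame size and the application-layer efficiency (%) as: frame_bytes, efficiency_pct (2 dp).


TCP segment = 870 + 24 = 894 B
IP packet = 894 + 20 = 914 B
Ethernet frame = 914 + 14 + 4 = 932 B
Efficiency = app / frame = 870 / 932 = 0.933476 = 93.3476% -> 93.35% (2 dp)

932, 93.35
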